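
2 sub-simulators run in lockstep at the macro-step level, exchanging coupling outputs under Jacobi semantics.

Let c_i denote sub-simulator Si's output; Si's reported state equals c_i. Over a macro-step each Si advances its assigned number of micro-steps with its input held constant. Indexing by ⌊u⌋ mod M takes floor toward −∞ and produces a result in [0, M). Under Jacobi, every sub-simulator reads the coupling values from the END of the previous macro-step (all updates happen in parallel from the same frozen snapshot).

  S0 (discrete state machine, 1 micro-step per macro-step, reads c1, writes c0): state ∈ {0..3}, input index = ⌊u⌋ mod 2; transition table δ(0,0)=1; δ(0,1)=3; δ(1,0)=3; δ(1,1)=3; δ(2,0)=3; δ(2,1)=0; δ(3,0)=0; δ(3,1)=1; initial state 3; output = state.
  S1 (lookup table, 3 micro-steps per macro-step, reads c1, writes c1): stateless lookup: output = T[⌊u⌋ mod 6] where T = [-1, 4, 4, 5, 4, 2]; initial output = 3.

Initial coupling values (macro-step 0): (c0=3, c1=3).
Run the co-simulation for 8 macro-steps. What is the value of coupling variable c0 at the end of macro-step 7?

c0 at macro-step 7 = 1

macro 1: S0 reads c1=3 → after 1×micro: 1; S1 reads c1=3 → after 3×micro: 5 ⇒ (c0=1, c1=5)
macro 2: S0 reads c1=5 → after 1×micro: 3; S1 reads c1=5 → after 3×micro: 2 ⇒ (c0=3, c1=2)
macro 3: S0 reads c1=2 → after 1×micro: 0; S1 reads c1=2 → after 3×micro: 4 ⇒ (c0=0, c1=4)
macro 4: S0 reads c1=4 → after 1×micro: 1; S1 reads c1=4 → after 3×micro: 4 ⇒ (c0=1, c1=4)
macro 5: S0 reads c1=4 → after 1×micro: 3; S1 reads c1=4 → after 3×micro: 4 ⇒ (c0=3, c1=4)
macro 6: S0 reads c1=4 → after 1×micro: 0; S1 reads c1=4 → after 3×micro: 4 ⇒ (c0=0, c1=4)
macro 7: S0 reads c1=4 → after 1×micro: 1; S1 reads c1=4 → after 3×micro: 4 ⇒ (c0=1, c1=4)
macro 8: S0 reads c1=4 → after 1×micro: 3; S1 reads c1=4 → after 3×micro: 4 ⇒ (c0=3, c1=4)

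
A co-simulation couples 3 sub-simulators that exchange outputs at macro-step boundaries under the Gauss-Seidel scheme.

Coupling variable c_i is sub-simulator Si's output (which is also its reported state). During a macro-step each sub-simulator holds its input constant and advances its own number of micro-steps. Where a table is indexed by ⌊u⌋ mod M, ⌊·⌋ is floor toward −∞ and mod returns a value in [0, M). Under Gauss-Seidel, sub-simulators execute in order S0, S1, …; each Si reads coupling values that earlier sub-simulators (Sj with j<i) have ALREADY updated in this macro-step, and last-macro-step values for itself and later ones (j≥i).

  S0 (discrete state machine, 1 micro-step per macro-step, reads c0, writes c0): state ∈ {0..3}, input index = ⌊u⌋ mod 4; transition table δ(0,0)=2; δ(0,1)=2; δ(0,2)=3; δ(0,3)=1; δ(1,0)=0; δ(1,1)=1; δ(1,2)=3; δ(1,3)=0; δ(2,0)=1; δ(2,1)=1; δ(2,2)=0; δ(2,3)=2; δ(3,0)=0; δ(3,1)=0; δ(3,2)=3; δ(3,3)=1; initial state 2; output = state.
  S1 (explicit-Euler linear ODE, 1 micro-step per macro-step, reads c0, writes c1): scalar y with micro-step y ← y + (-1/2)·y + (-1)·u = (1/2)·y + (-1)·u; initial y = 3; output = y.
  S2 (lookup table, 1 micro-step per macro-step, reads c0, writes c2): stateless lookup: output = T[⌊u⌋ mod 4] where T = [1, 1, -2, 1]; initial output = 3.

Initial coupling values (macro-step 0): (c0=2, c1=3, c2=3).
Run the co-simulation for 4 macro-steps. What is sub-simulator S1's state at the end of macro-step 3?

S1 state at macro-step 3 = -5/8

macro 1: S0 reads c0=2 → after 1×micro: 0; S1 reads c0=0 → after 1×micro: 3/2; S2 reads c0=0 → after 1×micro: 1 ⇒ (c0=0, c1=3/2, c2=1)
macro 2: S0 reads c0=0 → after 1×micro: 2; S1 reads c0=2 → after 1×micro: -5/4; S2 reads c0=2 → after 1×micro: -2 ⇒ (c0=2, c1=-5/4, c2=-2)
macro 3: S0 reads c0=2 → after 1×micro: 0; S1 reads c0=0 → after 1×micro: -5/8; S2 reads c0=0 → after 1×micro: 1 ⇒ (c0=0, c1=-5/8, c2=1)
macro 4: S0 reads c0=0 → after 1×micro: 2; S1 reads c0=2 → after 1×micro: -37/16; S2 reads c0=2 → after 1×micro: -2 ⇒ (c0=2, c1=-37/16, c2=-2)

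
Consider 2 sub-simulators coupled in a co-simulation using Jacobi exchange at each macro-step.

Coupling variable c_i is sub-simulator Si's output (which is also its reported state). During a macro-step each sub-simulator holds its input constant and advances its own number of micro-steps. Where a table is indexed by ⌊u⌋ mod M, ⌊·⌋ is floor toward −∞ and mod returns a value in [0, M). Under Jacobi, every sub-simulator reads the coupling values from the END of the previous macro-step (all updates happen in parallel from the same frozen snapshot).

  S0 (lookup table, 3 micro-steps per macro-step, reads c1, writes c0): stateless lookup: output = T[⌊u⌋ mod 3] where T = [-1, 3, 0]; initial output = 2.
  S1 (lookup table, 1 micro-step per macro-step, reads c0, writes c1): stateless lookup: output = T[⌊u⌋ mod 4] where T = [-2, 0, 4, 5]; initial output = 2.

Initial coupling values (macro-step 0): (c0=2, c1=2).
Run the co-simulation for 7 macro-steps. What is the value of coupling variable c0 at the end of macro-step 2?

c0 at macro-step 2 = 3

macro 1: S0 reads c1=2 → after 3×micro: 0; S1 reads c0=2 → after 1×micro: 4 ⇒ (c0=0, c1=4)
macro 2: S0 reads c1=4 → after 3×micro: 3; S1 reads c0=0 → after 1×micro: -2 ⇒ (c0=3, c1=-2)
macro 3: S0 reads c1=-2 → after 3×micro: 3; S1 reads c0=3 → after 1×micro: 5 ⇒ (c0=3, c1=5)
macro 4: S0 reads c1=5 → after 3×micro: 0; S1 reads c0=3 → after 1×micro: 5 ⇒ (c0=0, c1=5)
macro 5: S0 reads c1=5 → after 3×micro: 0; S1 reads c0=0 → after 1×micro: -2 ⇒ (c0=0, c1=-2)
macro 6: S0 reads c1=-2 → after 3×micro: 3; S1 reads c0=0 → after 1×micro: -2 ⇒ (c0=3, c1=-2)
macro 7: S0 reads c1=-2 → after 3×micro: 3; S1 reads c0=3 → after 1×micro: 5 ⇒ (c0=3, c1=5)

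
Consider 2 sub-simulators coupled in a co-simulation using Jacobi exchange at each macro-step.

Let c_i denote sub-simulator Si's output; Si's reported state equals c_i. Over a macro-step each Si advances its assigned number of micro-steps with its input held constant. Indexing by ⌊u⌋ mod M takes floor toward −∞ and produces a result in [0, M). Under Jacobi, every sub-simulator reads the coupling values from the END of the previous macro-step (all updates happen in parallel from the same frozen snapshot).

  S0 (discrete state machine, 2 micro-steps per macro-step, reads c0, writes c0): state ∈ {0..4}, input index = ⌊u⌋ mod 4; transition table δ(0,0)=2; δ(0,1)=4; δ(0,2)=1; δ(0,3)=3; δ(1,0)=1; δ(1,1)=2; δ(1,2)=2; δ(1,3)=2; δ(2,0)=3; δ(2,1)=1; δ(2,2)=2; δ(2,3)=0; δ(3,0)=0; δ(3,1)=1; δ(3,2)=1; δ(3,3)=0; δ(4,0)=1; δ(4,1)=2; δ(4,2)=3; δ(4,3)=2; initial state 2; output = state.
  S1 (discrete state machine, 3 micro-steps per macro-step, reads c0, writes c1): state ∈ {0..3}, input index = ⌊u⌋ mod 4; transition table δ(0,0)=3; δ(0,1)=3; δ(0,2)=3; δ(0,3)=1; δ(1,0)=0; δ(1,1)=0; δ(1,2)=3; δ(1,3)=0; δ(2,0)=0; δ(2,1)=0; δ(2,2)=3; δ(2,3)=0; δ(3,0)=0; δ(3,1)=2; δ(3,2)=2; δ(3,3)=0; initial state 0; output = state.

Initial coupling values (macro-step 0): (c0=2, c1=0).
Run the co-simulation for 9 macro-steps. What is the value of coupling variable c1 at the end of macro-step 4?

c1 at macro-step 4 = 2

macro 1: S0 reads c0=2 → after 2×micro: 2; S1 reads c0=2 → after 3×micro: 3 ⇒ (c0=2, c1=3)
macro 2: S0 reads c0=2 → after 2×micro: 2; S1 reads c0=2 → after 3×micro: 2 ⇒ (c0=2, c1=2)
macro 3: S0 reads c0=2 → after 2×micro: 2; S1 reads c0=2 → after 3×micro: 3 ⇒ (c0=2, c1=3)
macro 4: S0 reads c0=2 → after 2×micro: 2; S1 reads c0=2 → after 3×micro: 2 ⇒ (c0=2, c1=2)
macro 5: S0 reads c0=2 → after 2×micro: 2; S1 reads c0=2 → after 3×micro: 3 ⇒ (c0=2, c1=3)
macro 6: S0 reads c0=2 → after 2×micro: 2; S1 reads c0=2 → after 3×micro: 2 ⇒ (c0=2, c1=2)
macro 7: S0 reads c0=2 → after 2×micro: 2; S1 reads c0=2 → after 3×micro: 3 ⇒ (c0=2, c1=3)
macro 8: S0 reads c0=2 → after 2×micro: 2; S1 reads c0=2 → after 3×micro: 2 ⇒ (c0=2, c1=2)
macro 9: S0 reads c0=2 → after 2×micro: 2; S1 reads c0=2 → after 3×micro: 3 ⇒ (c0=2, c1=3)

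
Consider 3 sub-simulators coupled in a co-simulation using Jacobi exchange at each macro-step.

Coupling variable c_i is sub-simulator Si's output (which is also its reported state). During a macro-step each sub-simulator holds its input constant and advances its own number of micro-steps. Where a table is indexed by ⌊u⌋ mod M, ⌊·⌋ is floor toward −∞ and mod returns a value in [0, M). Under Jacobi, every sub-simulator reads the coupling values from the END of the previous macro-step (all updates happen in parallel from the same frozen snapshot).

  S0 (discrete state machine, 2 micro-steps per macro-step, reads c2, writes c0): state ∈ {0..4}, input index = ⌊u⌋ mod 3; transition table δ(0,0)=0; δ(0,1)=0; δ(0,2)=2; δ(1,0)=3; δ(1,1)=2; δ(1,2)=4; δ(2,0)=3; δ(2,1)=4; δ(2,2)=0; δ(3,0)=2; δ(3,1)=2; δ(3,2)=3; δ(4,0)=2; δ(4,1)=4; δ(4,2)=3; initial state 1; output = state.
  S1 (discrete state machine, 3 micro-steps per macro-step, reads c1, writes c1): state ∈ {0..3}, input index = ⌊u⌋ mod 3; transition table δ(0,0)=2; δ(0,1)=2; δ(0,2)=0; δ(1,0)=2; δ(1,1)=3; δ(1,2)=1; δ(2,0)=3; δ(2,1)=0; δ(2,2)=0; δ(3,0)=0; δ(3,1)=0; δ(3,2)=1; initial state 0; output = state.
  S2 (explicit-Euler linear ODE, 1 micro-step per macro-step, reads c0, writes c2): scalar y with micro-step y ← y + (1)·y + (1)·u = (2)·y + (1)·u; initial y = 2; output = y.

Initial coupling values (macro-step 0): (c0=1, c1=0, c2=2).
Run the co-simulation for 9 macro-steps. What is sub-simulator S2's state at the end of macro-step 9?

macro 1: S0 reads c2=2 → after 2×micro: 3; S1 reads c1=0 → after 3×micro: 0; S2 reads c0=1 → after 1×micro: 5 ⇒ (c0=3, c1=0, c2=5)
macro 2: S0 reads c2=5 → after 2×micro: 3; S1 reads c1=0 → after 3×micro: 0; S2 reads c0=3 → after 1×micro: 13 ⇒ (c0=3, c1=0, c2=13)
macro 3: S0 reads c2=13 → after 2×micro: 4; S1 reads c1=0 → after 3×micro: 0; S2 reads c0=3 → after 1×micro: 29 ⇒ (c0=4, c1=0, c2=29)
macro 4: S0 reads c2=29 → after 2×micro: 3; S1 reads c1=0 → after 3×micro: 0; S2 reads c0=4 → after 1×micro: 62 ⇒ (c0=3, c1=0, c2=62)
macro 5: S0 reads c2=62 → after 2×micro: 3; S1 reads c1=0 → after 3×micro: 0; S2 reads c0=3 → after 1×micro: 127 ⇒ (c0=3, c1=0, c2=127)
macro 6: S0 reads c2=127 → after 2×micro: 4; S1 reads c1=0 → after 3×micro: 0; S2 reads c0=3 → after 1×micro: 257 ⇒ (c0=4, c1=0, c2=257)
macro 7: S0 reads c2=257 → after 2×micro: 3; S1 reads c1=0 → after 3×micro: 0; S2 reads c0=4 → after 1×micro: 518 ⇒ (c0=3, c1=0, c2=518)
macro 8: S0 reads c2=518 → after 2×micro: 3; S1 reads c1=0 → after 3×micro: 0; S2 reads c0=3 → after 1×micro: 1039 ⇒ (c0=3, c1=0, c2=1039)
macro 9: S0 reads c2=1039 → after 2×micro: 4; S1 reads c1=0 → after 3×micro: 0; S2 reads c0=3 → after 1×micro: 2081 ⇒ (c0=4, c1=0, c2=2081)

S2 state at macro-step 9 = 2081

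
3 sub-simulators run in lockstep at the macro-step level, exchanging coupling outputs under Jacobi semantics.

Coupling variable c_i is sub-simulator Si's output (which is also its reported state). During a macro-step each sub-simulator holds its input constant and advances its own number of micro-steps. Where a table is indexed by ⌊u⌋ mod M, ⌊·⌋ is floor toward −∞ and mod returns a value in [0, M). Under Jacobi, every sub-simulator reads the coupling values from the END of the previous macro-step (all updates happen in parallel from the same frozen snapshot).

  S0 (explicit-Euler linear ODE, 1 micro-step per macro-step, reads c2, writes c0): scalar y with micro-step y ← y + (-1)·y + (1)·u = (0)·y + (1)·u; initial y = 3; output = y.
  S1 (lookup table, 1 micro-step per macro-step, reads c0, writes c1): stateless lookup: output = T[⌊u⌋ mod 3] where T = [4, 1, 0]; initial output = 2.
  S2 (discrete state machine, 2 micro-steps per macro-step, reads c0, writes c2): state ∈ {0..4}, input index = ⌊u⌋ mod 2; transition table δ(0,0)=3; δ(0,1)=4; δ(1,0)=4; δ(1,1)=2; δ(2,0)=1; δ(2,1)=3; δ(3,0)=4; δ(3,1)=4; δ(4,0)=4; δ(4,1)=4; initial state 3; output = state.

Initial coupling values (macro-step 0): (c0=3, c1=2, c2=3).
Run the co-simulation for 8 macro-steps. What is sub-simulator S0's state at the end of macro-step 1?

S0 state at macro-step 1 = 3

macro 1: S0 reads c2=3 → after 1×micro: 3; S1 reads c0=3 → after 1×micro: 4; S2 reads c0=3 → after 2×micro: 4 ⇒ (c0=3, c1=4, c2=4)
macro 2: S0 reads c2=4 → after 1×micro: 4; S1 reads c0=3 → after 1×micro: 4; S2 reads c0=3 → after 2×micro: 4 ⇒ (c0=4, c1=4, c2=4)
macro 3: S0 reads c2=4 → after 1×micro: 4; S1 reads c0=4 → after 1×micro: 1; S2 reads c0=4 → after 2×micro: 4 ⇒ (c0=4, c1=1, c2=4)
macro 4: S0 reads c2=4 → after 1×micro: 4; S1 reads c0=4 → after 1×micro: 1; S2 reads c0=4 → after 2×micro: 4 ⇒ (c0=4, c1=1, c2=4)
macro 5: S0 reads c2=4 → after 1×micro: 4; S1 reads c0=4 → after 1×micro: 1; S2 reads c0=4 → after 2×micro: 4 ⇒ (c0=4, c1=1, c2=4)
macro 6: S0 reads c2=4 → after 1×micro: 4; S1 reads c0=4 → after 1×micro: 1; S2 reads c0=4 → after 2×micro: 4 ⇒ (c0=4, c1=1, c2=4)
macro 7: S0 reads c2=4 → after 1×micro: 4; S1 reads c0=4 → after 1×micro: 1; S2 reads c0=4 → after 2×micro: 4 ⇒ (c0=4, c1=1, c2=4)
macro 8: S0 reads c2=4 → after 1×micro: 4; S1 reads c0=4 → after 1×micro: 1; S2 reads c0=4 → after 2×micro: 4 ⇒ (c0=4, c1=1, c2=4)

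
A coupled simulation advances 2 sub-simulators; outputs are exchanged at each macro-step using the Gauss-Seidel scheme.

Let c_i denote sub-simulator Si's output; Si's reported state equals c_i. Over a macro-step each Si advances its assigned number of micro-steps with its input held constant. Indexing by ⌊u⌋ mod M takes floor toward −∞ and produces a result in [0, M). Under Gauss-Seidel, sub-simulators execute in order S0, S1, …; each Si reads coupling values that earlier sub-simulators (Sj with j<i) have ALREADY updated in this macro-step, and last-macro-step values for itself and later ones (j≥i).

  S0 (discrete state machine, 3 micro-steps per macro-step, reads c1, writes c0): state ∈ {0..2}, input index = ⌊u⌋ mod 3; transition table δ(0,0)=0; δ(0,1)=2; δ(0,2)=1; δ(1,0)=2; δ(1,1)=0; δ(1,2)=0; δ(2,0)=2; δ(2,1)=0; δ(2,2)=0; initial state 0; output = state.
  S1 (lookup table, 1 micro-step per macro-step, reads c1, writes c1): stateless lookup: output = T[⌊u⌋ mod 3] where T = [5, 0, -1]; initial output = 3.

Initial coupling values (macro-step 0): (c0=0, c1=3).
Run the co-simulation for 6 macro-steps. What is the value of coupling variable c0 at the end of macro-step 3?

macro 1: S0 reads c1=3 → after 3×micro: 0; S1 reads c1=3 → after 1×micro: 5 ⇒ (c0=0, c1=5)
macro 2: S0 reads c1=5 → after 3×micro: 1; S1 reads c1=5 → after 1×micro: -1 ⇒ (c0=1, c1=-1)
macro 3: S0 reads c1=-1 → after 3×micro: 0; S1 reads c1=-1 → after 1×micro: -1 ⇒ (c0=0, c1=-1)
macro 4: S0 reads c1=-1 → after 3×micro: 1; S1 reads c1=-1 → after 1×micro: -1 ⇒ (c0=1, c1=-1)
macro 5: S0 reads c1=-1 → after 3×micro: 0; S1 reads c1=-1 → after 1×micro: -1 ⇒ (c0=0, c1=-1)
macro 6: S0 reads c1=-1 → after 3×micro: 1; S1 reads c1=-1 → after 1×micro: -1 ⇒ (c0=1, c1=-1)

c0 at macro-step 3 = 0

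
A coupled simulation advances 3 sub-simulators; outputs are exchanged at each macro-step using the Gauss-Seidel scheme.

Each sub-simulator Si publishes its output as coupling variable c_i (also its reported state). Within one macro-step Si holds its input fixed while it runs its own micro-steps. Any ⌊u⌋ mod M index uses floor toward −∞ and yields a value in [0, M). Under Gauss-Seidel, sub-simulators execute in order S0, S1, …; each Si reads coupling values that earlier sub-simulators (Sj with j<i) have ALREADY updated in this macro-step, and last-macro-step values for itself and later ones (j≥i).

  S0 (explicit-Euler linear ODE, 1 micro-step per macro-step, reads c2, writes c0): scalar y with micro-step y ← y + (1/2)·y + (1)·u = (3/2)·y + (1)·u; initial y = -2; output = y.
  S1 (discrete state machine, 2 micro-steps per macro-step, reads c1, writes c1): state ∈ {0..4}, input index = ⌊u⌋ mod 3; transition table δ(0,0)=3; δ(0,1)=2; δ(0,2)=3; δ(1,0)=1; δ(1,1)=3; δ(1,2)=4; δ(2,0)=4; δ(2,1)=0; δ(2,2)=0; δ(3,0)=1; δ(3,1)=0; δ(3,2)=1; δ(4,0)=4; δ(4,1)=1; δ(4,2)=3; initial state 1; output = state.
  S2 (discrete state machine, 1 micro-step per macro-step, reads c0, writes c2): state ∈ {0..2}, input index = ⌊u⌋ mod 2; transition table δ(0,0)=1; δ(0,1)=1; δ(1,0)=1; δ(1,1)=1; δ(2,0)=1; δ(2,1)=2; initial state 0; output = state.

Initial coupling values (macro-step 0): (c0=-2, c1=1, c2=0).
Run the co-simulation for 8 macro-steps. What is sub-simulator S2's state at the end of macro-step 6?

S2 state at macro-step 6 = 1

macro 1: S0 reads c2=0 → after 1×micro: -3; S1 reads c1=1 → after 2×micro: 0; S2 reads c0=-3 → after 1×micro: 1 ⇒ (c0=-3, c1=0, c2=1)
macro 2: S0 reads c2=1 → after 1×micro: -7/2; S1 reads c1=0 → after 2×micro: 1; S2 reads c0=-7/2 → after 1×micro: 1 ⇒ (c0=-7/2, c1=1, c2=1)
macro 3: S0 reads c2=1 → after 1×micro: -17/4; S1 reads c1=1 → after 2×micro: 0; S2 reads c0=-17/4 → after 1×micro: 1 ⇒ (c0=-17/4, c1=0, c2=1)
macro 4: S0 reads c2=1 → after 1×micro: -43/8; S1 reads c1=0 → after 2×micro: 1; S2 reads c0=-43/8 → after 1×micro: 1 ⇒ (c0=-43/8, c1=1, c2=1)
macro 5: S0 reads c2=1 → after 1×micro: -113/16; S1 reads c1=1 → after 2×micro: 0; S2 reads c0=-113/16 → after 1×micro: 1 ⇒ (c0=-113/16, c1=0, c2=1)
macro 6: S0 reads c2=1 → after 1×micro: -307/32; S1 reads c1=0 → after 2×micro: 1; S2 reads c0=-307/32 → after 1×micro: 1 ⇒ (c0=-307/32, c1=1, c2=1)
macro 7: S0 reads c2=1 → after 1×micro: -857/64; S1 reads c1=1 → after 2×micro: 0; S2 reads c0=-857/64 → after 1×micro: 1 ⇒ (c0=-857/64, c1=0, c2=1)
macro 8: S0 reads c2=1 → after 1×micro: -2443/128; S1 reads c1=0 → after 2×micro: 1; S2 reads c0=-2443/128 → after 1×micro: 1 ⇒ (c0=-2443/128, c1=1, c2=1)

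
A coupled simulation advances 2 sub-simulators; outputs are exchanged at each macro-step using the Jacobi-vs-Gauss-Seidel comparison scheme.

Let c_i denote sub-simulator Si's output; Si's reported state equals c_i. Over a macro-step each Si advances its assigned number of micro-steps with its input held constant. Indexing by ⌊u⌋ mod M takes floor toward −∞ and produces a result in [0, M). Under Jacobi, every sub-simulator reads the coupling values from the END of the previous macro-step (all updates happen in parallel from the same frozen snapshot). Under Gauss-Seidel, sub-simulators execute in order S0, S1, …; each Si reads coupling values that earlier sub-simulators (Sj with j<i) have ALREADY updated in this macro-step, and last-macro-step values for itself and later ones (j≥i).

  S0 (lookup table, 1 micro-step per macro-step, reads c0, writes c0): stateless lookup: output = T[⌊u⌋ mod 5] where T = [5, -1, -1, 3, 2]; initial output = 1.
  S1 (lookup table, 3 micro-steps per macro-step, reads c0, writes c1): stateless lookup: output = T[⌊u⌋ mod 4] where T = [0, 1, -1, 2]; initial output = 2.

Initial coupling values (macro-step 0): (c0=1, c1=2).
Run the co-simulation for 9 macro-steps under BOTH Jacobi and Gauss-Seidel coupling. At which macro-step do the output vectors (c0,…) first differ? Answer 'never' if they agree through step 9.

first divergence at macro-step: 1

[Jacobi] macro 1: S0 reads c0=1 → after 1×micro: -1; S1 reads c0=1 → after 3×micro: 1 ⇒ (c0=-1, c1=1)
[Jacobi] macro 2: S0 reads c0=-1 → after 1×micro: 2; S1 reads c0=-1 → after 3×micro: 2 ⇒ (c0=2, c1=2)
[Jacobi] macro 3: S0 reads c0=2 → after 1×micro: -1; S1 reads c0=2 → after 3×micro: -1 ⇒ (c0=-1, c1=-1)
[Jacobi] macro 4: S0 reads c0=-1 → after 1×micro: 2; S1 reads c0=-1 → after 3×micro: 2 ⇒ (c0=2, c1=2)
[Jacobi] macro 5: S0 reads c0=2 → after 1×micro: -1; S1 reads c0=2 → after 3×micro: -1 ⇒ (c0=-1, c1=-1)
[Jacobi] macro 6: S0 reads c0=-1 → after 1×micro: 2; S1 reads c0=-1 → after 3×micro: 2 ⇒ (c0=2, c1=2)
[Jacobi] macro 7: S0 reads c0=2 → after 1×micro: -1; S1 reads c0=2 → after 3×micro: -1 ⇒ (c0=-1, c1=-1)
[Jacobi] macro 8: S0 reads c0=-1 → after 1×micro: 2; S1 reads c0=-1 → after 3×micro: 2 ⇒ (c0=2, c1=2)
[Jacobi] macro 9: S0 reads c0=2 → after 1×micro: -1; S1 reads c0=2 → after 3×micro: -1 ⇒ (c0=-1, c1=-1)
[Gauss-Seidel] macro 1: S0 reads c0=1 → after 1×micro: -1; S1 reads c0=-1 → after 3×micro: 2 ⇒ (c0=-1, c1=2)
[Gauss-Seidel] macro 2: S0 reads c0=-1 → after 1×micro: 2; S1 reads c0=2 → after 3×micro: -1 ⇒ (c0=2, c1=-1)
[Gauss-Seidel] macro 3: S0 reads c0=2 → after 1×micro: -1; S1 reads c0=-1 → after 3×micro: 2 ⇒ (c0=-1, c1=2)
[Gauss-Seidel] macro 4: S0 reads c0=-1 → after 1×micro: 2; S1 reads c0=2 → after 3×micro: -1 ⇒ (c0=2, c1=-1)
[Gauss-Seidel] macro 5: S0 reads c0=2 → after 1×micro: -1; S1 reads c0=-1 → after 3×micro: 2 ⇒ (c0=-1, c1=2)
[Gauss-Seidel] macro 6: S0 reads c0=-1 → after 1×micro: 2; S1 reads c0=2 → after 3×micro: -1 ⇒ (c0=2, c1=-1)
[Gauss-Seidel] macro 7: S0 reads c0=2 → after 1×micro: -1; S1 reads c0=-1 → after 3×micro: 2 ⇒ (c0=-1, c1=2)
[Gauss-Seidel] macro 8: S0 reads c0=-1 → after 1×micro: 2; S1 reads c0=2 → after 3×micro: -1 ⇒ (c0=2, c1=-1)
[Gauss-Seidel] macro 9: S0 reads c0=2 → after 1×micro: -1; S1 reads c0=-1 → after 3×micro: 2 ⇒ (c0=-1, c1=2)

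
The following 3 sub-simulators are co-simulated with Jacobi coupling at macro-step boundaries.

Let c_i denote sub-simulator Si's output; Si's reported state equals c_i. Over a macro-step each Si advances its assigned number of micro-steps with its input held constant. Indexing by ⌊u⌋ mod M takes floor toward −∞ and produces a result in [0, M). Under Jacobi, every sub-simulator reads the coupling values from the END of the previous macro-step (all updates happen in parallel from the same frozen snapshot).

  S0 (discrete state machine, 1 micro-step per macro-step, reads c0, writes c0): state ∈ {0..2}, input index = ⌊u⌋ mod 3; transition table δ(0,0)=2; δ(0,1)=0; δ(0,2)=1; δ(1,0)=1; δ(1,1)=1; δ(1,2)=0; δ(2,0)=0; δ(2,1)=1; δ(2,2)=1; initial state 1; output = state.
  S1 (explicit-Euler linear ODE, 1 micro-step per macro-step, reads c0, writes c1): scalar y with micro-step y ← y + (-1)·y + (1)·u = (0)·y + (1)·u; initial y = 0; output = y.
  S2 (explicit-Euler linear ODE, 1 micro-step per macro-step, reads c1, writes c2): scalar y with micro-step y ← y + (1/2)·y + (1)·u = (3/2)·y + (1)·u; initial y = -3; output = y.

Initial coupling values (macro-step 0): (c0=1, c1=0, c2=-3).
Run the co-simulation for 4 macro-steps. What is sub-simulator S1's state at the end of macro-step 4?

macro 1: S0 reads c0=1 → after 1×micro: 1; S1 reads c0=1 → after 1×micro: 1; S2 reads c1=0 → after 1×micro: -9/2 ⇒ (c0=1, c1=1, c2=-9/2)
macro 2: S0 reads c0=1 → after 1×micro: 1; S1 reads c0=1 → after 1×micro: 1; S2 reads c1=1 → after 1×micro: -23/4 ⇒ (c0=1, c1=1, c2=-23/4)
macro 3: S0 reads c0=1 → after 1×micro: 1; S1 reads c0=1 → after 1×micro: 1; S2 reads c1=1 → after 1×micro: -61/8 ⇒ (c0=1, c1=1, c2=-61/8)
macro 4: S0 reads c0=1 → after 1×micro: 1; S1 reads c0=1 → after 1×micro: 1; S2 reads c1=1 → after 1×micro: -167/16 ⇒ (c0=1, c1=1, c2=-167/16)

S1 state at macro-step 4 = 1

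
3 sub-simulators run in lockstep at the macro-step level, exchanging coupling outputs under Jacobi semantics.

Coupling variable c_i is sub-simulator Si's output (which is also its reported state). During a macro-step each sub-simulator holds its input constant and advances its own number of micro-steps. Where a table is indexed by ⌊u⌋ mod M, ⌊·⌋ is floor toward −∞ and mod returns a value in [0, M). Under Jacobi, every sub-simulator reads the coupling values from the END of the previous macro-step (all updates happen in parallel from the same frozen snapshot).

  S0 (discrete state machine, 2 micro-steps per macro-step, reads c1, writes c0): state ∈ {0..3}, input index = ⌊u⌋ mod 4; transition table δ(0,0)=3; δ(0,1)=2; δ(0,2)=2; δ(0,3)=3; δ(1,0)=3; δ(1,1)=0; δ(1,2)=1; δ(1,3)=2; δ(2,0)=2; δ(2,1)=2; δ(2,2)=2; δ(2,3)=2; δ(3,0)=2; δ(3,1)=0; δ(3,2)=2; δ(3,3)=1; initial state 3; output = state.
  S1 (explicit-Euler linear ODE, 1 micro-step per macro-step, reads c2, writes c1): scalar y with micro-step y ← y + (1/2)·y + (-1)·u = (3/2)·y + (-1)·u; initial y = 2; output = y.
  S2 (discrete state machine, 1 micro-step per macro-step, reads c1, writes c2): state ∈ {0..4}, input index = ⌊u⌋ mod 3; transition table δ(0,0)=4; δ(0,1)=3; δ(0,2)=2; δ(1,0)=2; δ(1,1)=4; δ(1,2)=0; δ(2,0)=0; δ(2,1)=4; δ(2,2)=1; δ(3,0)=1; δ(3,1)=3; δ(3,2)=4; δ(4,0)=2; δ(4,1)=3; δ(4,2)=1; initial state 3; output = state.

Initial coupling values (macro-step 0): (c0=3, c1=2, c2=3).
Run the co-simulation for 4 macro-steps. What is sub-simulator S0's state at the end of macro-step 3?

macro 1: S0 reads c1=2 → after 2×micro: 2; S1 reads c2=3 → after 1×micro: 0; S2 reads c1=2 → after 1×micro: 4 ⇒ (c0=2, c1=0, c2=4)
macro 2: S0 reads c1=0 → after 2×micro: 2; S1 reads c2=4 → after 1×micro: -4; S2 reads c1=0 → after 1×micro: 2 ⇒ (c0=2, c1=-4, c2=2)
macro 3: S0 reads c1=-4 → after 2×micro: 2; S1 reads c2=2 → after 1×micro: -8; S2 reads c1=-4 → after 1×micro: 1 ⇒ (c0=2, c1=-8, c2=1)
macro 4: S0 reads c1=-8 → after 2×micro: 2; S1 reads c2=1 → after 1×micro: -13; S2 reads c1=-8 → after 1×micro: 4 ⇒ (c0=2, c1=-13, c2=4)

S0 state at macro-step 3 = 2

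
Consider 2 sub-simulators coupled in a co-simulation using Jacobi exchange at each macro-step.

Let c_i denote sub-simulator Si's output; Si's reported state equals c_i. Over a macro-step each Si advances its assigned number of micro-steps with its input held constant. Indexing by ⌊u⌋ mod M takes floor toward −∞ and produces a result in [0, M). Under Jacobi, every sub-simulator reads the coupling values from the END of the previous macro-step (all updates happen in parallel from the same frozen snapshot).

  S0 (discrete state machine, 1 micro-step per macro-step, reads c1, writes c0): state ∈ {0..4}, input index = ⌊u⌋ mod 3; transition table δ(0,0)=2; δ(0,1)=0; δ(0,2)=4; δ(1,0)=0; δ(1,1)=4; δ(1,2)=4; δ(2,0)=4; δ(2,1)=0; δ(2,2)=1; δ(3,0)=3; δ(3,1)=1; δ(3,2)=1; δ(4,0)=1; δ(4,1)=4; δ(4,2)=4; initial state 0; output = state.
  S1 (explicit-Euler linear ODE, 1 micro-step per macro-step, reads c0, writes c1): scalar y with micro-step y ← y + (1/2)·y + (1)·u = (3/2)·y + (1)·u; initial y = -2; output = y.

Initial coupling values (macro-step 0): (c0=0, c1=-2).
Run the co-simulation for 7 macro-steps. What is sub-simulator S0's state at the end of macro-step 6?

macro 1: S0 reads c1=-2 → after 1×micro: 0; S1 reads c0=0 → after 1×micro: -3 ⇒ (c0=0, c1=-3)
macro 2: S0 reads c1=-3 → after 1×micro: 2; S1 reads c0=0 → after 1×micro: -9/2 ⇒ (c0=2, c1=-9/2)
macro 3: S0 reads c1=-9/2 → after 1×micro: 0; S1 reads c0=2 → after 1×micro: -19/4 ⇒ (c0=0, c1=-19/4)
macro 4: S0 reads c1=-19/4 → after 1×micro: 0; S1 reads c0=0 → after 1×micro: -57/8 ⇒ (c0=0, c1=-57/8)
macro 5: S0 reads c1=-57/8 → after 1×micro: 0; S1 reads c0=0 → after 1×micro: -171/16 ⇒ (c0=0, c1=-171/16)
macro 6: S0 reads c1=-171/16 → after 1×micro: 0; S1 reads c0=0 → after 1×micro: -513/32 ⇒ (c0=0, c1=-513/32)
macro 7: S0 reads c1=-513/32 → after 1×micro: 0; S1 reads c0=0 → after 1×micro: -1539/64 ⇒ (c0=0, c1=-1539/64)

S0 state at macro-step 6 = 0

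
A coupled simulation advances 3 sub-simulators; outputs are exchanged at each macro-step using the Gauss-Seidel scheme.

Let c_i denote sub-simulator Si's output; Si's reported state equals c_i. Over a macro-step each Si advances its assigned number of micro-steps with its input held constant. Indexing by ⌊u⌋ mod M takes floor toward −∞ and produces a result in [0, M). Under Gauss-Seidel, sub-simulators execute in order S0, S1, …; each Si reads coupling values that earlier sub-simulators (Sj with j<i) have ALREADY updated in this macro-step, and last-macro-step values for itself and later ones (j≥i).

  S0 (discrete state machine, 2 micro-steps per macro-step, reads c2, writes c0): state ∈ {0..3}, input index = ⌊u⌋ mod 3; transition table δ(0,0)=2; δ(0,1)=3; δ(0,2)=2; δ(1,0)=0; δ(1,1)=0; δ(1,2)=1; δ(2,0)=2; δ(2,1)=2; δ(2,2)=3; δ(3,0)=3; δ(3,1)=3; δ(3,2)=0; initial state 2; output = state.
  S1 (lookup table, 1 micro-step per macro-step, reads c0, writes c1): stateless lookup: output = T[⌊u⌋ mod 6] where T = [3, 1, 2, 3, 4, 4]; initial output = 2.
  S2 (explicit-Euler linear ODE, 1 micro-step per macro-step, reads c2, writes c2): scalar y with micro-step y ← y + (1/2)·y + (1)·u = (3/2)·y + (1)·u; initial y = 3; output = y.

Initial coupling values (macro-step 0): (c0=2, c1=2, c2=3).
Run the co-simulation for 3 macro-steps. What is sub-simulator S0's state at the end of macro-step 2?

S0 state at macro-step 2 = 2

macro 1: S0 reads c2=3 → after 2×micro: 2; S1 reads c0=2 → after 1×micro: 2; S2 reads c2=3 → after 1×micro: 15/2 ⇒ (c0=2, c1=2, c2=15/2)
macro 2: S0 reads c2=15/2 → after 2×micro: 2; S1 reads c0=2 → after 1×micro: 2; S2 reads c2=15/2 → after 1×micro: 75/4 ⇒ (c0=2, c1=2, c2=75/4)
macro 3: S0 reads c2=75/4 → after 2×micro: 2; S1 reads c0=2 → after 1×micro: 2; S2 reads c2=75/4 → after 1×micro: 375/8 ⇒ (c0=2, c1=2, c2=375/8)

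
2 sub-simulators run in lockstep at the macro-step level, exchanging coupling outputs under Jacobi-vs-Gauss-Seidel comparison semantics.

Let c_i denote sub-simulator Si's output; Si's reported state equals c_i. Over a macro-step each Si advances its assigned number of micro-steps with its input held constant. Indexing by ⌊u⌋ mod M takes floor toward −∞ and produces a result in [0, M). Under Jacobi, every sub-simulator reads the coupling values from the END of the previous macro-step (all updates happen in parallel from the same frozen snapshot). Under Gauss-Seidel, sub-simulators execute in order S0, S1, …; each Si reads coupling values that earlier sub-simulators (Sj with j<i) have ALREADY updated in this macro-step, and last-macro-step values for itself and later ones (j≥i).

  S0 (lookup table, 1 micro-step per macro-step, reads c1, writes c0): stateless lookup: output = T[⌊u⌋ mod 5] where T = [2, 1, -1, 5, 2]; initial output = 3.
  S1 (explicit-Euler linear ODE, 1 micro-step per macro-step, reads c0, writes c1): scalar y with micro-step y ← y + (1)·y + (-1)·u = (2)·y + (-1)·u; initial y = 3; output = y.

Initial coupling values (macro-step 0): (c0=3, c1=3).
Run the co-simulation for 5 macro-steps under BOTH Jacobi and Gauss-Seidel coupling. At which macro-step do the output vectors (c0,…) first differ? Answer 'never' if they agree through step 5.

first divergence at macro-step: 1

[Jacobi] macro 1: S0 reads c1=3 → after 1×micro: 5; S1 reads c0=3 → after 1×micro: 3 ⇒ (c0=5, c1=3)
[Jacobi] macro 2: S0 reads c1=3 → after 1×micro: 5; S1 reads c0=5 → after 1×micro: 1 ⇒ (c0=5, c1=1)
[Jacobi] macro 3: S0 reads c1=1 → after 1×micro: 1; S1 reads c0=5 → after 1×micro: -3 ⇒ (c0=1, c1=-3)
[Jacobi] macro 4: S0 reads c1=-3 → after 1×micro: -1; S1 reads c0=1 → after 1×micro: -7 ⇒ (c0=-1, c1=-7)
[Jacobi] macro 5: S0 reads c1=-7 → after 1×micro: 5; S1 reads c0=-1 → after 1×micro: -13 ⇒ (c0=5, c1=-13)
[Gauss-Seidel] macro 1: S0 reads c1=3 → after 1×micro: 5; S1 reads c0=5 → after 1×micro: 1 ⇒ (c0=5, c1=1)
[Gauss-Seidel] macro 2: S0 reads c1=1 → after 1×micro: 1; S1 reads c0=1 → after 1×micro: 1 ⇒ (c0=1, c1=1)
[Gauss-Seidel] macro 3: S0 reads c1=1 → after 1×micro: 1; S1 reads c0=1 → after 1×micro: 1 ⇒ (c0=1, c1=1)
[Gauss-Seidel] macro 4: S0 reads c1=1 → after 1×micro: 1; S1 reads c0=1 → after 1×micro: 1 ⇒ (c0=1, c1=1)
[Gauss-Seidel] macro 5: S0 reads c1=1 → after 1×micro: 1; S1 reads c0=1 → after 1×micro: 1 ⇒ (c0=1, c1=1)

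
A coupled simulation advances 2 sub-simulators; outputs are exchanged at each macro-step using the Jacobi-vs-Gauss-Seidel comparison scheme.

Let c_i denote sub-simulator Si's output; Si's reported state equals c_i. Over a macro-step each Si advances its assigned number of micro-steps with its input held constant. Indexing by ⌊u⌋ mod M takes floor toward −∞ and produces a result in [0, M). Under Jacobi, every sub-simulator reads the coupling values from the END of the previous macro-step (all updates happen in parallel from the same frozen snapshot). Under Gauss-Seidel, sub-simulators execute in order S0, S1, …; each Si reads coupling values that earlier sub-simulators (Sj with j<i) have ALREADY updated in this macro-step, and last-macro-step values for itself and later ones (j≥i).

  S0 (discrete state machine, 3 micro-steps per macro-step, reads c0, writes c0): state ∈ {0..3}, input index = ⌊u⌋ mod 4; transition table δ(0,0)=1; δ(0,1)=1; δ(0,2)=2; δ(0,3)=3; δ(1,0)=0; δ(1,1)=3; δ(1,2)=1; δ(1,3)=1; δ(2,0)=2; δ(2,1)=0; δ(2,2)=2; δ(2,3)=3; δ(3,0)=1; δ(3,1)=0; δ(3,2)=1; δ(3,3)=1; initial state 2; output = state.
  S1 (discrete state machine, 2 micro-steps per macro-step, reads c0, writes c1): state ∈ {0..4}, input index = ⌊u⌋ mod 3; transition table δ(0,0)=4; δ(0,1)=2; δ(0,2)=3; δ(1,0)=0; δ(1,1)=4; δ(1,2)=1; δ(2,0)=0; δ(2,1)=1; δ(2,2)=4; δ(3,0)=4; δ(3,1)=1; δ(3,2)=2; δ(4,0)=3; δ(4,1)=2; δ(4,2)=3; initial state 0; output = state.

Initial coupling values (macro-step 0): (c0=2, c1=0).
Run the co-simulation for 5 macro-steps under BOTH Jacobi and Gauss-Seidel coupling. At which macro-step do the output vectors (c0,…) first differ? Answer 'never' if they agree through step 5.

first divergence at macro-step: never

[Jacobi] macro 1: S0 reads c0=2 → after 3×micro: 2; S1 reads c0=2 → after 2×micro: 2 ⇒ (c0=2, c1=2)
[Jacobi] macro 2: S0 reads c0=2 → after 3×micro: 2; S1 reads c0=2 → after 2×micro: 3 ⇒ (c0=2, c1=3)
[Jacobi] macro 3: S0 reads c0=2 → after 3×micro: 2; S1 reads c0=2 → after 2×micro: 4 ⇒ (c0=2, c1=4)
[Jacobi] macro 4: S0 reads c0=2 → after 3×micro: 2; S1 reads c0=2 → after 2×micro: 2 ⇒ (c0=2, c1=2)
[Jacobi] macro 5: S0 reads c0=2 → after 3×micro: 2; S1 reads c0=2 → after 2×micro: 3 ⇒ (c0=2, c1=3)
[Gauss-Seidel] macro 1: S0 reads c0=2 → after 3×micro: 2; S1 reads c0=2 → after 2×micro: 2 ⇒ (c0=2, c1=2)
[Gauss-Seidel] macro 2: S0 reads c0=2 → after 3×micro: 2; S1 reads c0=2 → after 2×micro: 3 ⇒ (c0=2, c1=3)
[Gauss-Seidel] macro 3: S0 reads c0=2 → after 3×micro: 2; S1 reads c0=2 → after 2×micro: 4 ⇒ (c0=2, c1=4)
[Gauss-Seidel] macro 4: S0 reads c0=2 → after 3×micro: 2; S1 reads c0=2 → after 2×micro: 2 ⇒ (c0=2, c1=2)
[Gauss-Seidel] macro 5: S0 reads c0=2 → after 3×micro: 2; S1 reads c0=2 → after 2×micro: 3 ⇒ (c0=2, c1=3)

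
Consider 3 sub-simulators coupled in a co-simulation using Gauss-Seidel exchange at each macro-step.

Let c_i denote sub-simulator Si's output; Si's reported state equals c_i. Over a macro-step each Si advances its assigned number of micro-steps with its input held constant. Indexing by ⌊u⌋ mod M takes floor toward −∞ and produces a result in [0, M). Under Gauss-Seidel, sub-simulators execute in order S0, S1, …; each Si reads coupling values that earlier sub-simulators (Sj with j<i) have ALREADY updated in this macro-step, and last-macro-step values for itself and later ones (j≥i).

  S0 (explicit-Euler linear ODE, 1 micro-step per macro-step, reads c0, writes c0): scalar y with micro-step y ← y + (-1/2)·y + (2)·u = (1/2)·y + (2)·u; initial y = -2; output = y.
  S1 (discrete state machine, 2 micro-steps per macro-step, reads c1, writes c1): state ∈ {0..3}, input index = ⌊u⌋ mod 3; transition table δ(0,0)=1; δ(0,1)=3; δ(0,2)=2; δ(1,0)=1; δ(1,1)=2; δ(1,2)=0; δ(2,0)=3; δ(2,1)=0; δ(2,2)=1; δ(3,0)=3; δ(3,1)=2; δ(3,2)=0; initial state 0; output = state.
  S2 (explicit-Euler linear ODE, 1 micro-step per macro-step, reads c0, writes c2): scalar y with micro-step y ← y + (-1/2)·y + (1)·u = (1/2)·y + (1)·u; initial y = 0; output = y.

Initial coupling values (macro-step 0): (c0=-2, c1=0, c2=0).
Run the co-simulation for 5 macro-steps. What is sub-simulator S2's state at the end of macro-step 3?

S2 state at macro-step 3 = -155/4

macro 1: S0 reads c0=-2 → after 1×micro: -5; S1 reads c1=0 → after 2×micro: 1; S2 reads c0=-5 → after 1×micro: -5 ⇒ (c0=-5, c1=1, c2=-5)
macro 2: S0 reads c0=-5 → after 1×micro: -25/2; S1 reads c1=1 → after 2×micro: 0; S2 reads c0=-25/2 → after 1×micro: -15 ⇒ (c0=-25/2, c1=0, c2=-15)
macro 3: S0 reads c0=-25/2 → after 1×micro: -125/4; S1 reads c1=0 → after 2×micro: 1; S2 reads c0=-125/4 → after 1×micro: -155/4 ⇒ (c0=-125/4, c1=1, c2=-155/4)
macro 4: S0 reads c0=-125/4 → after 1×micro: -625/8; S1 reads c1=1 → after 2×micro: 0; S2 reads c0=-625/8 → after 1×micro: -195/2 ⇒ (c0=-625/8, c1=0, c2=-195/2)
macro 5: S0 reads c0=-625/8 → after 1×micro: -3125/16; S1 reads c1=0 → after 2×micro: 1; S2 reads c0=-3125/16 → after 1×micro: -3905/16 ⇒ (c0=-3125/16, c1=1, c2=-3905/16)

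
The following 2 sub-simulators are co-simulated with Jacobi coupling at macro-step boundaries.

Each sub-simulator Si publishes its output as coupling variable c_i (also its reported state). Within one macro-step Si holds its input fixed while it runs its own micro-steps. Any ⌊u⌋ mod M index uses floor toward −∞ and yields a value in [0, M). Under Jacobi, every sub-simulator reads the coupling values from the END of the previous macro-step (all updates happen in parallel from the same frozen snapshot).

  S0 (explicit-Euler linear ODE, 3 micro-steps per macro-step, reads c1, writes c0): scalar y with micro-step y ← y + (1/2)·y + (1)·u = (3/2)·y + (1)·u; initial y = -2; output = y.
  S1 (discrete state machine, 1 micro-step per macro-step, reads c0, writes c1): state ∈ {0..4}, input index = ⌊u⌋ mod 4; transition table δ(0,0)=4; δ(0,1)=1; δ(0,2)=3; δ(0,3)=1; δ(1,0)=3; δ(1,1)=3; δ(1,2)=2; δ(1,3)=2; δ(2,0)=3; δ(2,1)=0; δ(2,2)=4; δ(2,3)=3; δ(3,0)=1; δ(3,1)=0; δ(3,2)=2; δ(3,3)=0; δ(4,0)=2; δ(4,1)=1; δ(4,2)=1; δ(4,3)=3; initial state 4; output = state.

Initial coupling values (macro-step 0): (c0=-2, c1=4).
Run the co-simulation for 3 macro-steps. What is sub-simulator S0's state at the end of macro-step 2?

macro 1: S0 reads c1=4 → after 3×micro: 49/4; S1 reads c0=-2 → after 1×micro: 1 ⇒ (c0=49/4, c1=1)
macro 2: S0 reads c1=1 → after 3×micro: 1475/32; S1 reads c0=49/4 → after 1×micro: 3 ⇒ (c0=1475/32, c1=3)
macro 3: S0 reads c1=3 → after 3×micro: 43473/256; S1 reads c0=1475/32 → after 1×micro: 2 ⇒ (c0=43473/256, c1=2)

S0 state at macro-step 2 = 1475/32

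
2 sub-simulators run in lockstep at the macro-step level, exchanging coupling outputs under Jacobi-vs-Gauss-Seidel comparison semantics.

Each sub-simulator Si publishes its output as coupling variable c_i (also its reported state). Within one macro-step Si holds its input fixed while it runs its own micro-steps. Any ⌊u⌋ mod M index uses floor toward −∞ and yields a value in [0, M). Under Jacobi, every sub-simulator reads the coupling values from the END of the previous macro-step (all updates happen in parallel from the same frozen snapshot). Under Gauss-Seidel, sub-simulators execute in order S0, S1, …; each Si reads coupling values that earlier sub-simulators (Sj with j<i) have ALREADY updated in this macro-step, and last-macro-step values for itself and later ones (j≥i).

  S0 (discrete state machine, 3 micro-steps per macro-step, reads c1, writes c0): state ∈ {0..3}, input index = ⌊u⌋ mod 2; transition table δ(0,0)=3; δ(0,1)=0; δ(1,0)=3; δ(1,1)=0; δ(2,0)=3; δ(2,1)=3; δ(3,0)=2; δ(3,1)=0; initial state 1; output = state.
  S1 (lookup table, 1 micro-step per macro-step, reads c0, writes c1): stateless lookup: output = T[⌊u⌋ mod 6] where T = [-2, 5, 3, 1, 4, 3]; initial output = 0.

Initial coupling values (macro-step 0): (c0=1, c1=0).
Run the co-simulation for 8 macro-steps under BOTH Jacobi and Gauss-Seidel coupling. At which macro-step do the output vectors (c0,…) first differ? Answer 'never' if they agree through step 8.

[Jacobi] macro 1: S0 reads c1=0 → after 3×micro: 3; S1 reads c0=1 → after 1×micro: 5 ⇒ (c0=3, c1=5)
[Jacobi] macro 2: S0 reads c1=5 → after 3×micro: 0; S1 reads c0=3 → after 1×micro: 1 ⇒ (c0=0, c1=1)
[Jacobi] macro 3: S0 reads c1=1 → after 3×micro: 0; S1 reads c0=0 → after 1×micro: -2 ⇒ (c0=0, c1=-2)
[Jacobi] macro 4: S0 reads c1=-2 → after 3×micro: 3; S1 reads c0=0 → after 1×micro: -2 ⇒ (c0=3, c1=-2)
[Jacobi] macro 5: S0 reads c1=-2 → after 3×micro: 2; S1 reads c0=3 → after 1×micro: 1 ⇒ (c0=2, c1=1)
[Jacobi] macro 6: S0 reads c1=1 → after 3×micro: 0; S1 reads c0=2 → after 1×micro: 3 ⇒ (c0=0, c1=3)
[Jacobi] macro 7: S0 reads c1=3 → after 3×micro: 0; S1 reads c0=0 → after 1×micro: -2 ⇒ (c0=0, c1=-2)
[Jacobi] macro 8: S0 reads c1=-2 → after 3×micro: 3; S1 reads c0=0 → after 1×micro: -2 ⇒ (c0=3, c1=-2)
[Gauss-Seidel] macro 1: S0 reads c1=0 → after 3×micro: 3; S1 reads c0=3 → after 1×micro: 1 ⇒ (c0=3, c1=1)
[Gauss-Seidel] macro 2: S0 reads c1=1 → after 3×micro: 0; S1 reads c0=0 → after 1×micro: -2 ⇒ (c0=0, c1=-2)
[Gauss-Seidel] macro 3: S0 reads c1=-2 → after 3×micro: 3; S1 reads c0=3 → after 1×micro: 1 ⇒ (c0=3, c1=1)
[Gauss-Seidel] macro 4: S0 reads c1=1 → after 3×micro: 0; S1 reads c0=0 → after 1×micro: -2 ⇒ (c0=0, c1=-2)
[Gauss-Seidel] macro 5: S0 reads c1=-2 → after 3×micro: 3; S1 reads c0=3 → after 1×micro: 1 ⇒ (c0=3, c1=1)
[Gauss-Seidel] macro 6: S0 reads c1=1 → after 3×micro: 0; S1 reads c0=0 → after 1×micro: -2 ⇒ (c0=0, c1=-2)
[Gauss-Seidel] macro 7: S0 reads c1=-2 → after 3×micro: 3; S1 reads c0=3 → after 1×micro: 1 ⇒ (c0=3, c1=1)
[Gauss-Seidel] macro 8: S0 reads c1=1 → after 3×micro: 0; S1 reads c0=0 → after 1×micro: -2 ⇒ (c0=0, c1=-2)

first divergence at macro-step: 1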